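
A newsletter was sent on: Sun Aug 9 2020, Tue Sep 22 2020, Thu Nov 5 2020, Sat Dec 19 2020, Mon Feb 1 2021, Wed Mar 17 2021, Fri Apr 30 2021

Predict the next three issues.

The spacing is 44, 44, 44, 44, 44, 44 days — always 44 days.
Fri Apr 30 2021 + 44 days = Sun Jun 13 2021.
Sun Jun 13 2021 + 44 days = Tue Jul 27 2021.
Tue Jul 27 2021 + 44 days = Thu Sep 9 2021.

Sun Jun 13 2021, Tue Jul 27 2021, Thu Sep 9 2021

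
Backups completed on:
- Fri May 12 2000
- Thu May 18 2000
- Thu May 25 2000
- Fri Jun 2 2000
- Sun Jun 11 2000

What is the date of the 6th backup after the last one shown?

Gaps: 6, 7, 8, 9 days — each gap is 1 larger than the previous one.
Next gap: 10 days. Sun Jun 11 2000 + 10 days = Wed Jun 21 2000.
Next gap: 11 days. Wed Jun 21 2000 + 11 days = Sun Jul 2 2000.
Next gap: 12 days. Sun Jul 2 2000 + 12 days = Fri Jul 14 2000.
Next gap: 13 days. Fri Jul 14 2000 + 13 days = Thu Jul 27 2000.
Next gap: 14 days. Thu Jul 27 2000 + 14 days = Thu Aug 10 2000.
Next gap: 15 days. Thu Aug 10 2000 + 15 days = Fri Aug 25 2000.

Fri Aug 25 2000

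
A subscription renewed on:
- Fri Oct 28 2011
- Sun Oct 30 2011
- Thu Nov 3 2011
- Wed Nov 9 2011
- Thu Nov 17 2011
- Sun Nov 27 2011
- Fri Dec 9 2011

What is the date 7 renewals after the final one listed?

Gaps: 2, 4, 6, 8, 10, 12 days — each gap is 2 larger than the previous one.
Next gap: 14 days. Fri Dec 9 2011 + 14 days = Fri Dec 23 2011.
Next gap: 16 days. Fri Dec 23 2011 + 16 days = Sun Jan 8 2012.
Next gap: 18 days. Sun Jan 8 2012 + 18 days = Thu Jan 26 2012.
Next gap: 20 days. Thu Jan 26 2012 + 20 days = Wed Feb 15 2012.
Next gap: 22 days. Wed Feb 15 2012 + 22 days = Thu Mar 8 2012.
Next gap: 24 days. Thu Mar 8 2012 + 24 days = Sun Apr 1 2012.
Next gap: 26 days. Sun Apr 1 2012 + 26 days = Fri Apr 27 2012.

Fri Apr 27 2012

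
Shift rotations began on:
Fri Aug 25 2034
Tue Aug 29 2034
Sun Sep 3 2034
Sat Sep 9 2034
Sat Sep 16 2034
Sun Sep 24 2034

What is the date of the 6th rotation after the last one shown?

The spacing grows by 1 each time: 4, 5, 6, 7, 8 days.
Next gap: 9 days. Sun Sep 24 2034 + 9 days = Tue Oct 3 2034.
Next gap: 10 days. Tue Oct 3 2034 + 10 days = Fri Oct 13 2034.
Next gap: 11 days. Fri Oct 13 2034 + 11 days = Tue Oct 24 2034.
Next gap: 12 days. Tue Oct 24 2034 + 12 days = Sun Nov 5 2034.
Next gap: 13 days. Sun Nov 5 2034 + 13 days = Sat Nov 18 2034.
Next gap: 14 days. Sat Nov 18 2034 + 14 days = Sat Dec 2 2034.

Sat Dec 2 2034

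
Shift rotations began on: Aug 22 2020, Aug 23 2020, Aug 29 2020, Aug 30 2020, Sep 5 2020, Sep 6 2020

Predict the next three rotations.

Gaps: 1, 6, 1, 6, 1 days — not constant, but cyclic with period 2.
The events fall on every Saturday and Sunday.
Next Saturday: Sep 12 2020.
Next Sunday: Sep 13 2020.
The following Saturday is Sep 19 2020.

Sep 12 2020, Sep 13 2020, Sep 19 2020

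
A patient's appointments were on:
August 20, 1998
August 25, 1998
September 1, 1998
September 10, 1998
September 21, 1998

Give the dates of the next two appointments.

The spacing grows by 2 each time: 5, 7, 9, 11 days.
Next gap: 13 days. September 21, 1998 + 13 days = October 4, 1998.
Next gap: 15 days. October 4, 1998 + 15 days = October 19, 1998.

October 4, 1998; October 19, 1998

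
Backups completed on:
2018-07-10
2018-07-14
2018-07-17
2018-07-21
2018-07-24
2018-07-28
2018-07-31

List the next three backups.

2018-08-04, 2018-08-07, 2018-08-11

Every event lands on a Tuesday or Saturday (gaps cycle 4, 3, 4, 3, 4, 3).
So the schedule is: every Tuesday and Saturday.
The following Saturday is 2018-08-04.
The following Tuesday is 2018-08-07.
The following Saturday is 2018-08-11.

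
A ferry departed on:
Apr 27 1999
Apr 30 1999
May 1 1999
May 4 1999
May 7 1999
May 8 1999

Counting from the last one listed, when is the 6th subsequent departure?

Gaps: 3, 1, 3, 3, 1 days — not constant, but cyclic with period 3.
The events fall on every Tuesday, Friday and Saturday.
Next Tuesday: May 11 1999.
Next Friday: May 14 1999.
Next Saturday: May 15 1999.
Next Tuesday: May 18 1999.
Next Friday: May 21 1999.
The following Saturday is May 22 1999.

May 22 1999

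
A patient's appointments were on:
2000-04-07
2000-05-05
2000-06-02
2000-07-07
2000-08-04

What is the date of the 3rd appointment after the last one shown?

These are Fridays at 28- or 35-day spacing (28, 28, 35, 28).
The pattern: 1st Friday of the month.
1st Friday of September 2000: 2000-09-01.
1st Friday of October 2000: 2000-10-06.
1st Friday of November 2000: 2000-11-03.

2000-11-03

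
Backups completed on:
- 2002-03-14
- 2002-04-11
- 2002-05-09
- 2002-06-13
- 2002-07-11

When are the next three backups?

All dates are Thursdays, 28, 28, 35, 28 days apart.
Specifically, the 2nd Thursday of each month.
2nd Thursday of August 2002: 2002-08-08.
September 2002 — 2nd Thursday is 2002-09-12.
October 2002 — 2nd Thursday is 2002-10-10.

2002-08-08, 2002-09-12, 2002-10-10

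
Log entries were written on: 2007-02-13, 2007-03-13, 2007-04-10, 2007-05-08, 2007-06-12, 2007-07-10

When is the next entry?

2007-08-14

Gaps: 28, 28, 28, 35, 28 days — a mix of 28 and 35. Every date is a Tuesday.
Each is the 2nd Tuesday of its month.
2nd Tuesday of August 2007: 2007-08-14.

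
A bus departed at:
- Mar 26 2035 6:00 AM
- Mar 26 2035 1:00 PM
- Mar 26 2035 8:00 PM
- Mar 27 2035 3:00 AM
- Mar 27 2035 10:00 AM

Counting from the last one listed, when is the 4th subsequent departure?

The interval is a steady 7 hours (7, 7, 7, 7).
Mar 27 2035 10:00 AM + 7 h = Mar 27 2035 5:00 PM.
Mar 27 2035 5:00 PM + 7 h = Mar 28 2035 12:00 AM.
Mar 28 2035 12:00 AM + 7 h = Mar 28 2035 7:00 AM.
Mar 28 2035 7:00 AM + 7 h = Mar 28 2035 2:00 PM.

Mar 28 2035 2:00 PM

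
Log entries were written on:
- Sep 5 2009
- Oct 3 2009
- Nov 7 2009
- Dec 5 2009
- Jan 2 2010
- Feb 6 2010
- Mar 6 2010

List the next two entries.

All dates are Saturdays, 28, 35, 28, 28, 35, 28 days apart.
Specifically, the 1st Saturday of each month.
April 2010 — 1st Saturday is Apr 3 2010.
May 2010 — 1st Saturday is May 1 2010.

Apr 3 2010, May 1 2010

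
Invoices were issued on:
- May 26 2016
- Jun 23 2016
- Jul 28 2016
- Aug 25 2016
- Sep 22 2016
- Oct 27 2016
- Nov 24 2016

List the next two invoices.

Dec 22 2016, Jan 26 2017

Gaps: 28, 35, 28, 28, 35, 28 days — a mix of 28 and 35. Every date is a Thursday.
Each is the 4th Thursday of its month.
4th Thursday of December 2016: Dec 22 2016.
January 2017 — 4th Thursday is Jan 26 2017.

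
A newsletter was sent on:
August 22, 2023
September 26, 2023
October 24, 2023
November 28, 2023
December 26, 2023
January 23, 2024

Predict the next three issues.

Gaps: 35, 28, 35, 28, 28 days — a mix of 28 and 35. Every date is a Tuesday.
Each is the 4th Tuesday of its month.
4th Tuesday of February 2024: February 27, 2024.
4th Tuesday of March 2024: March 26, 2024.
April 2024 — 4th Tuesday is April 23, 2024.

February 27, 2024; March 26, 2024; April 23, 2024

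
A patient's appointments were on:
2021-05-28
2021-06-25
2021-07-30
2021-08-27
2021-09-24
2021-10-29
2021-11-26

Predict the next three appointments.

2021-12-31, 2022-01-28, 2022-02-25

Every date is a Friday; gaps 28, 35, 28, 28, 35, 28 days.
Each is the last Friday of its month (at least one falls on the 29th or later, ruling out '4th Friday').
December 2021 ends with Friday 2021-12-31.
Last Friday of January 2022: 2022-01-28.
February 2022 ends with Friday 2022-02-25.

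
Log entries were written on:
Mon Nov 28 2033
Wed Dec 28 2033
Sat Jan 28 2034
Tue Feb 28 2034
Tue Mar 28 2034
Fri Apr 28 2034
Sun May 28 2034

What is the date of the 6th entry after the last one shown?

Gaps: 30, 31, 31, 28, 31, 30 days — not constant. Every event is on the 28th of the month.
Pattern: the 28th of each month.
June 2034: Wed Jun 28 2034.
Next: July 2034 → Fri Jul 28 2034.
Next: August 2034 → Mon Aug 28 2034.
September 2034: Thu Sep 28 2034.
October 2034: Sat Oct 28 2034.
November 2034: Tue Nov 28 2034.

Tue Nov 28 2034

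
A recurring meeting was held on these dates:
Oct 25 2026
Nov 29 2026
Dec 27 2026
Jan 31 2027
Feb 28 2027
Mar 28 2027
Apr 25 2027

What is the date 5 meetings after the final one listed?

These are Sundays with 35, 28, 35, 28, 28, 28-day gaps.
Each is the final Sunday of its month — Nov 29 2026 is past the 28th, so '4th Sunday' doesn't fit.
May 2027 ends with Sunday May 30 2027.
June 2027 ends with Sunday Jun 27 2027.
July 2027 ends with Sunday Jul 25 2027.
August 2027 ends with Sunday Aug 29 2027.
Last Sunday of September 2027: Sep 26 2027.

Sep 26 2027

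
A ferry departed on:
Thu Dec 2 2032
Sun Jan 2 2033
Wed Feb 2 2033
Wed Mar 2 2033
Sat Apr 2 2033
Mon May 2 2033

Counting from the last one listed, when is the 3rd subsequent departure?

Tue Aug 2 2033

The day-of-month is always 2 (31, 31, 28, 31, 30 days between events).
So this recurs on the 2nd of each month.
Next: June 2033 → Thu Jun 2 2033.
July 2033: Sat Jul 2 2033.
August 2033: Tue Aug 2 2033.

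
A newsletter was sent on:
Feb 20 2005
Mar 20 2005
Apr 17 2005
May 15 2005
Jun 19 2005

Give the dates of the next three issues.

All dates are Sundays, 28, 28, 28, 35 days apart.
Specifically, the 3rd Sunday of each month.
3rd Sunday of July 2005: Jul 17 2005.
August 2005 — 3rd Sunday is Aug 21 2005.
3rd Sunday of September 2005: Sep 18 2005.

Jul 17 2005, Aug 21 2005, Sep 18 2005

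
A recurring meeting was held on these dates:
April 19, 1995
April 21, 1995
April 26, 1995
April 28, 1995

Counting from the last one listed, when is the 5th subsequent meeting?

May 17, 1995

Gaps: 2, 5, 2 days — not constant, but cyclic with period 2.
The events fall on every Wednesday and Friday.
Next Wednesday: May 3, 1995.
The following Friday is May 5, 1995.
The following Wednesday is May 10, 1995.
The following Friday is May 12, 1995.
Next Wednesday: May 17, 1995.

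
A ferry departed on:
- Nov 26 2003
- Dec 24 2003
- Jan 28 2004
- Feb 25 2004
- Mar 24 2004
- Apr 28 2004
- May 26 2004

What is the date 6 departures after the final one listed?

Nov 24 2004

These are Wednesdays at 28- or 35-day spacing (28, 35, 28, 28, 35, 28).
The pattern: 4th Wednesday of the month.
June 2004 — 4th Wednesday is Jun 23 2004.
July 2004 — 4th Wednesday is Jul 28 2004.
4th Wednesday of August 2004: Aug 25 2004.
4th Wednesday of September 2004: Sep 22 2004.
4th Wednesday of October 2004: Oct 27 2004.
4th Wednesday of November 2004: Nov 24 2004.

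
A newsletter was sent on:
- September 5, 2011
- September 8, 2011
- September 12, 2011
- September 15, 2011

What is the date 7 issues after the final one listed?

Every event lands on a Monday or Thursday (gaps cycle 3, 4, 3).
So the schedule is: every Monday and Thursday.
Next Monday: September 19, 2011.
Next Thursday: September 22, 2011.
Next Monday: September 26, 2011.
The following Thursday is September 29, 2011.
The following Monday is October 3, 2011.
The following Thursday is October 6, 2011.
Next Monday: October 10, 2011.

October 10, 2011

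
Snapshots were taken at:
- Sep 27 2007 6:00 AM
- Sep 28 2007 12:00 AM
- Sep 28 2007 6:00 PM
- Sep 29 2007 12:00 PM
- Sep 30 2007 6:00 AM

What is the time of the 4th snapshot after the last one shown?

Spacing: 18, 18, 18, 18 h — constant 18 h.
Sep 30 2007 6:00 AM + 18 h = Oct 1 2007 12:00 AM.
Oct 1 2007 12:00 AM + 18 h = Oct 1 2007 6:00 PM.
Oct 1 2007 6:00 PM + 18 h = Oct 2 2007 12:00 PM.
Oct 2 2007 12:00 PM + 18 h = Oct 3 2007 6:00 AM.

Oct 3 2007 6:00 AM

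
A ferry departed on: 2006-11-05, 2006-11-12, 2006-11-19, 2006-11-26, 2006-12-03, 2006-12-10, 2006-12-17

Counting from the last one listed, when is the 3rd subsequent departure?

2007-01-07

Every event comes 7 days after the last (7, 7, 7, 7, 7, 7).
2006-12-17 + 7 days = 2006-12-24.
2006-12-24 + 7 days = 2006-12-31.
2006-12-31 + 7 days = 2007-01-07.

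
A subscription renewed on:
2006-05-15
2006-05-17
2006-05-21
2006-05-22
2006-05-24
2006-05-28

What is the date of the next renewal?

Gaps: 2, 4, 1, 2, 4 days — not constant, but cyclic with period 3.
The events fall on every Monday, Wednesday and Sunday.
The following Monday is 2006-05-29.

2006-05-29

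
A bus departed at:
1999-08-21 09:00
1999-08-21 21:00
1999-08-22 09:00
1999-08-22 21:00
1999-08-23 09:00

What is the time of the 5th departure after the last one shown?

1999-08-25 21:00

Spacing: 12, 12, 12, 12 h — constant 12 h.
1999-08-23 09:00 + 12 h = 1999-08-23 21:00.
1999-08-23 21:00 + 12 h = 1999-08-24 09:00.
1999-08-24 09:00 + 12 h = 1999-08-24 21:00.
1999-08-24 21:00 + 12 h = 1999-08-25 09:00.
1999-08-25 09:00 + 12 h = 1999-08-25 21:00.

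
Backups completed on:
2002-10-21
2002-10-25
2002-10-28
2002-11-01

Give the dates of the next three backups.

2002-11-04, 2002-11-08, 2002-11-11

Gaps: 4, 3, 4 days — not constant, but cyclic with period 2.
The events fall on every Monday and Friday.
The following Monday is 2002-11-04.
Next Friday: 2002-11-08.
The following Monday is 2002-11-11.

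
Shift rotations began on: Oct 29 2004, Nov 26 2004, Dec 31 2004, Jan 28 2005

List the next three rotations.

Feb 25 2005, Mar 25 2005, Apr 29 2005

These are Fridays with 28, 35, 28-day gaps.
Each is the final Friday of its month — Oct 29 2004 is past the 28th, so '4th Friday' doesn't fit.
Last Friday of February 2005: Feb 25 2005.
Last Friday of March 2005: Mar 25 2005.
April 2005 ends with Friday Apr 29 2005.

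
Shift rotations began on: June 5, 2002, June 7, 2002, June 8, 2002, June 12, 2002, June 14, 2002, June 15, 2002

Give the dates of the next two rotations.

June 19, 2002; June 21, 2002

Every event lands on a Wednesday or Friday or Saturday (gaps cycle 2, 1, 4, 2, 1).
So the schedule is: every Wednesday, Friday and Saturday.
Next Wednesday: June 19, 2002.
The following Friday is June 21, 2002.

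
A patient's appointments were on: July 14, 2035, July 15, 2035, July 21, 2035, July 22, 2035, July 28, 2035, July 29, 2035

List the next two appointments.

August 4, 2035; August 5, 2035

Gaps: 1, 6, 1, 6, 1 days — not constant, but cyclic with period 2.
The events fall on every Saturday and Sunday.
Next Saturday: August 4, 2035.
Next Sunday: August 5, 2035.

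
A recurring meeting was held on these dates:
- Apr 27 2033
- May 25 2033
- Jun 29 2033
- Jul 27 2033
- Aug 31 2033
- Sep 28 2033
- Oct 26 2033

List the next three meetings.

Nov 30 2033, Dec 28 2033, Jan 25 2034

Every date is a Wednesday; gaps 28, 35, 28, 35, 28, 28 days.
Each is the last Wednesday of its month (at least one falls on the 29th or later, ruling out '4th Wednesday').
November 2033 ends with Wednesday Nov 30 2033.
December 2033 ends with Wednesday Dec 28 2033.
Last Wednesday of January 2034: Jan 25 2034.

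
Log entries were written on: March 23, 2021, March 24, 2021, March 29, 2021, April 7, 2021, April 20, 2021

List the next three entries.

The spacing grows by 4 each time: 1, 5, 9, 13 days.
Next gap: 17 days. April 20, 2021 + 17 days = May 7, 2021.
Next gap: 21 days. May 7, 2021 + 21 days = May 28, 2021.
Next gap: 25 days. May 28, 2021 + 25 days = June 22, 2021.

May 7, 2021; May 28, 2021; June 22, 2021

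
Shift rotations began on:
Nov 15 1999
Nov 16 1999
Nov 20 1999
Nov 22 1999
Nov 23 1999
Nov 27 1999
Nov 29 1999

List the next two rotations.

Every event lands on a Monday or Tuesday or Saturday (gaps cycle 1, 4, 2, 1, 4, 2).
So the schedule is: every Monday, Tuesday and Saturday.
The following Tuesday is Nov 30 1999.
The following Saturday is Dec 4 1999.

Nov 30 1999, Dec 4 1999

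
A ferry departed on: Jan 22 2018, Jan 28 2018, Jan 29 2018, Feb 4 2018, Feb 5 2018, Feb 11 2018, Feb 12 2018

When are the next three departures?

Feb 18 2018, Feb 19 2018, Feb 25 2018

Gaps: 6, 1, 6, 1, 6, 1 days — not constant, but cyclic with period 2.
The events fall on every Monday and Sunday.
The following Sunday is Feb 18 2018.
The following Monday is Feb 19 2018.
Next Sunday: Feb 25 2018.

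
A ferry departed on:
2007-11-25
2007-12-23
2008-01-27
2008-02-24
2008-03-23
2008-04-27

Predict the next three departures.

These are Sundays at 28- or 35-day spacing (28, 35, 28, 28, 35).
The pattern: 4th Sunday of the month.
May 2008 — 4th Sunday is 2008-05-25.
4th Sunday of June 2008: 2008-06-22.
July 2008 — 4th Sunday is 2008-07-27.

2008-05-25, 2008-06-22, 2008-07-27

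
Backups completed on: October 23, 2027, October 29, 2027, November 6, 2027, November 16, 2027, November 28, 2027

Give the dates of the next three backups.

December 12, 2027; December 28, 2027; January 15, 2028

Intervals are 6, 8, 10, 12 days — an arithmetic progression with common difference 2.
Next gap: 14 days. November 28, 2027 + 14 days = December 12, 2027.
Next gap: 16 days. December 12, 2027 + 16 days = December 28, 2027.
Next gap: 18 days. December 28, 2027 + 18 days = January 15, 2028.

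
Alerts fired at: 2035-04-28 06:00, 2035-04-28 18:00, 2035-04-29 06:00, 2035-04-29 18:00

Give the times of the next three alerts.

2035-04-30 06:00, 2035-04-30 18:00, 2035-05-01 06:00

Gaps: 12, 12, 12 hours — each event is 12 hours after the previous one.
2035-04-29 18:00 + 12 h = 2035-04-30 06:00.
2035-04-30 06:00 + 12 h = 2035-04-30 18:00.
2035-04-30 18:00 + 12 h = 2035-05-01 06:00.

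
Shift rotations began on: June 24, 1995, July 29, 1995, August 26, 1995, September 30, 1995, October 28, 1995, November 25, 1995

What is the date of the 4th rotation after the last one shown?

All Saturdays; the gaps (35, 28, 35, 28, 28) vary with month length.
This is the last Saturday of each month.
Last Saturday of December 1995: December 30, 1995.
Last Saturday of January 1996: January 27, 1996.
Last Saturday of February 1996: February 24, 1996.
Last Saturday of March 1996: March 30, 1996.

March 30, 1996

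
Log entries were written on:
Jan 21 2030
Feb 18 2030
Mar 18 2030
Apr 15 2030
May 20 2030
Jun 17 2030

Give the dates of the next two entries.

Jul 15 2030, Aug 19 2030

These are Mondays at 28- or 35-day spacing (28, 28, 28, 35, 28).
The pattern: 3rd Monday of the month.
July 2030 — 3rd Monday is Jul 15 2030.
August 2030 — 3rd Monday is Aug 19 2030.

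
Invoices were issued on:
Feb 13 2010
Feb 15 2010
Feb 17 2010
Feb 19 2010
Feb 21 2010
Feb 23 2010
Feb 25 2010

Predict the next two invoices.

The spacing is 2, 2, 2, 2, 2, 2 days — always 2 days.
Feb 25 2010 + 2 days = Feb 27 2010.
Feb 27 2010 + 2 days = Mar 1 2010.

Feb 27 2010, Mar 1 2010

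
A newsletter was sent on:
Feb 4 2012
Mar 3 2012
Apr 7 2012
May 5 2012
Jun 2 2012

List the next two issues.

These are Saturdays at 28- or 35-day spacing (28, 35, 28, 28).
The pattern: 1st Saturday of the month.
July 2012 — 1st Saturday is Jul 7 2012.
August 2012 — 1st Saturday is Aug 4 2012.

Jul 7 2012, Aug 4 2012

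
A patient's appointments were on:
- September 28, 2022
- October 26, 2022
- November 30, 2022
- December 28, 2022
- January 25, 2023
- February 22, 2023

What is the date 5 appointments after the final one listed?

Every date is a Wednesday; gaps 28, 35, 28, 28, 28 days.
Each is the last Wednesday of its month (at least one falls on the 29th or later, ruling out '4th Wednesday').
Last Wednesday of March 2023: March 29, 2023.
April 2023 ends with Wednesday April 26, 2023.
May 2023 ends with Wednesday May 31, 2023.
June 2023 ends with Wednesday June 28, 2023.
July 2023 ends with Wednesday July 26, 2023.

July 26, 2023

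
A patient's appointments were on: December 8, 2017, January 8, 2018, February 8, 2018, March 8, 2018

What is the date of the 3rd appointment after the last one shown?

June 8, 2018

The day-of-month is always 8 (31, 31, 28 days between events).
So this recurs on the 8th of each month.
April 2018: April 8, 2018.
Next: May 2018 → May 8, 2018.
Next: June 2018 → June 8, 2018.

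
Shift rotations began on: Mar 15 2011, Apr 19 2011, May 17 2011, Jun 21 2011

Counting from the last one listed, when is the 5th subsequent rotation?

Nov 15 2011

All dates are Tuesdays, 35, 28, 35 days apart.
Specifically, the 3rd Tuesday of each month.
3rd Tuesday of July 2011: Jul 19 2011.
August 2011 — 3rd Tuesday is Aug 16 2011.
3rd Tuesday of September 2011: Sep 20 2011.
3rd Tuesday of October 2011: Oct 18 2011.
November 2011 — 3rd Tuesday is Nov 15 2011.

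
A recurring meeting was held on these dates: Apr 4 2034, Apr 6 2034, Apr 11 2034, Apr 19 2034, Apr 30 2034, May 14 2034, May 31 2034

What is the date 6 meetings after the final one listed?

Gaps: 2, 5, 8, 11, 14, 17 days — each gap is 3 larger than the previous one.
Next gap: 20 days. May 31 2034 + 20 days = Jun 20 2034.
Next gap: 23 days. Jun 20 2034 + 23 days = Jul 13 2034.
Next gap: 26 days. Jul 13 2034 + 26 days = Aug 8 2034.
Next gap: 29 days. Aug 8 2034 + 29 days = Sep 6 2034.
Next gap: 32 days. Sep 6 2034 + 32 days = Oct 8 2034.
Next gap: 35 days. Oct 8 2034 + 35 days = Nov 12 2034.

Nov 12 2034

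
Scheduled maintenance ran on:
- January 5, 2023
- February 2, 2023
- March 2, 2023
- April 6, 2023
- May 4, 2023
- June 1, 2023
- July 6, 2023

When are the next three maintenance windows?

August 3, 2023; September 7, 2023; October 5, 2023

All dates are Thursdays, 28, 28, 35, 28, 28, 35 days apart.
Specifically, the 1st Thursday of each month.
1st Thursday of August 2023: August 3, 2023.
1st Thursday of September 2023: September 7, 2023.
October 2023 — 1st Thursday is October 5, 2023.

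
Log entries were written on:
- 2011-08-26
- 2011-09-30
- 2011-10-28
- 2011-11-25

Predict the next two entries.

2011-12-30, 2012-01-27

All Fridays; the gaps (35, 28, 28) vary with month length.
This is the last Friday of each month.
December 2011 ends with Friday 2011-12-30.
Last Friday of January 2012: 2012-01-27.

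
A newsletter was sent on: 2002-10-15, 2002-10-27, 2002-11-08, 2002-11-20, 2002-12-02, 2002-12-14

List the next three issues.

Every event comes 12 days after the last (12, 12, 12, 12, 12).
2002-12-14 + 12 days = 2002-12-26.
2002-12-26 + 12 days = 2003-01-07.
2003-01-07 + 12 days = 2003-01-19.

2002-12-26, 2003-01-07, 2003-01-19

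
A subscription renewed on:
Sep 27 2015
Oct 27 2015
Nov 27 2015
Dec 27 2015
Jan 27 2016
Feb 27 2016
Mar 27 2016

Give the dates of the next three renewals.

Apr 27 2016, May 27 2016, Jun 27 2016

The day-of-month is always 27 (30, 31, 30, 31, 31, 29 days between events).
So this recurs on the 27th of each month.
Next: April 2016 → Apr 27 2016.
Next: May 2016 → May 27 2016.
June 2016: Jun 27 2016.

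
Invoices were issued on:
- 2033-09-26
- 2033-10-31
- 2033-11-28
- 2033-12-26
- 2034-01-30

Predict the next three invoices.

2034-02-27, 2034-03-27, 2034-04-24

All Mondays; the gaps (35, 28, 28, 35) vary with month length.
This is the last Monday of each month.
February 2034 ends with Monday 2034-02-27.
March 2034 ends with Monday 2034-03-27.
April 2034 ends with Monday 2034-04-24.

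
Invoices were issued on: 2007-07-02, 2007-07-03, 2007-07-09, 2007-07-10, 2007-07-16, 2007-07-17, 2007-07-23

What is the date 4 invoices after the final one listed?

The gap pattern 1, 6, 1, 6, 1, 6 repeats every 2 events.
These are the Mondays and Tuesdays of each week.
Next Tuesday: 2007-07-24.
Next Monday: 2007-07-30.
Next Tuesday: 2007-07-31.
The following Monday is 2007-08-06.

2007-08-06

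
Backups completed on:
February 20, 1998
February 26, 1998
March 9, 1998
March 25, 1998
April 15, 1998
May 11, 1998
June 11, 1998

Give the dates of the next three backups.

Intervals are 6, 11, 16, 21, 26, 31 days — an arithmetic progression with common difference 5.
Next gap: 36 days. June 11, 1998 + 36 days = July 17, 1998.
Next gap: 41 days. July 17, 1998 + 41 days = August 27, 1998.
Next gap: 46 days. August 27, 1998 + 46 days = October 12, 1998.

July 17, 1998; August 27, 1998; October 12, 1998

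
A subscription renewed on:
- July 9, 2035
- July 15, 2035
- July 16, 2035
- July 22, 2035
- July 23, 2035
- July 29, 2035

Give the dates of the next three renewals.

The gap pattern 6, 1, 6, 1, 6 repeats every 2 events.
These are the Mondays and Sundays of each week.
The following Monday is July 30, 2035.
Next Sunday: August 5, 2035.
Next Monday: August 6, 2035.

July 30, 2035; August 5, 2035; August 6, 2035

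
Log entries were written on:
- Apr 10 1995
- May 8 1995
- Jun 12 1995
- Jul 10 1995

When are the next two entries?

Aug 14 1995, Sep 11 1995

All dates are Mondays, 28, 35, 28 days apart.
Specifically, the 2nd Monday of each month.
2nd Monday of August 1995: Aug 14 1995.
September 1995 — 2nd Monday is Sep 11 1995.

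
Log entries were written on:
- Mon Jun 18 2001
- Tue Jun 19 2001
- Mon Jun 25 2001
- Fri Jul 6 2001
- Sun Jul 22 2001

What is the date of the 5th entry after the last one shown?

The spacing grows by 5 each time: 1, 6, 11, 16 days.
Next gap: 21 days. Sun Jul 22 2001 + 21 days = Sun Aug 12 2001.
Next gap: 26 days. Sun Aug 12 2001 + 26 days = Fri Sep 7 2001.
Next gap: 31 days. Fri Sep 7 2001 + 31 days = Mon Oct 8 2001.
Next gap: 36 days. Mon Oct 8 2001 + 36 days = Tue Nov 13 2001.
Next gap: 41 days. Tue Nov 13 2001 + 41 days = Mon Dec 24 2001.

Mon Dec 24 2001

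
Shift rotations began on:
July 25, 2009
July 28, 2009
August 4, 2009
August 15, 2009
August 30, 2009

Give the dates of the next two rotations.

The spacing grows by 4 each time: 3, 7, 11, 15 days.
Next gap: 19 days. August 30, 2009 + 19 days = September 18, 2009.
Next gap: 23 days. September 18, 2009 + 23 days = October 11, 2009.

September 18, 2009; October 11, 2009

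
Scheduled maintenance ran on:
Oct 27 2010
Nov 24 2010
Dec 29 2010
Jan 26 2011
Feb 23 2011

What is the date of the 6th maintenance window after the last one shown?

Every date is a Wednesday; gaps 28, 35, 28, 28 days.
Each is the last Wednesday of its month (at least one falls on the 29th or later, ruling out '4th Wednesday').
Last Wednesday of March 2011: Mar 30 2011.
April 2011 ends with Wednesday Apr 27 2011.
Last Wednesday of May 2011: May 25 2011.
June 2011 ends with Wednesday Jun 29 2011.
Last Wednesday of July 2011: Jul 27 2011.
Last Wednesday of August 2011: Aug 31 2011.

Aug 31 2011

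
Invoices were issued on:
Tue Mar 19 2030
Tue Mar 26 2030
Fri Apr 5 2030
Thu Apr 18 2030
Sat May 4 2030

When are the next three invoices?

Gaps: 7, 10, 13, 16 days — each gap is 3 larger than the previous one.
Next gap: 19 days. Sat May 4 2030 + 19 days = Thu May 23 2030.
Next gap: 22 days. Thu May 23 2030 + 22 days = Fri Jun 14 2030.
Next gap: 25 days. Fri Jun 14 2030 + 25 days = Tue Jul 9 2030.

Thu May 23 2030, Fri Jun 14 2030, Tue Jul 9 2030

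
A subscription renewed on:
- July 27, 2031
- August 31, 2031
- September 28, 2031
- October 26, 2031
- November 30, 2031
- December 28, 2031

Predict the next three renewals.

Every date is a Sunday; gaps 35, 28, 28, 35, 28 days.
Each is the last Sunday of its month (at least one falls on the 29th or later, ruling out '4th Sunday').
January 2032 ends with Sunday January 25, 2032.
February 2032 ends with Sunday February 29, 2032.
March 2032 ends with Sunday March 28, 2032.

January 25, 2032; February 29, 2032; March 28, 2032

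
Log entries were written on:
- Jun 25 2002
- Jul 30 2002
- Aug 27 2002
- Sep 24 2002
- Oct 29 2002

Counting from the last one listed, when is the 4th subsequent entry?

These are Tuesdays with 35, 28, 28, 35-day gaps.
Each is the final Tuesday of its month — Jul 30 2002 is past the 28th, so '4th Tuesday' doesn't fit.
November 2002 ends with Tuesday Nov 26 2002.
December 2002 ends with Tuesday Dec 31 2002.
Last Tuesday of January 2003: Jan 28 2003.
Last Tuesday of February 2003: Feb 25 2003.

Feb 25 2003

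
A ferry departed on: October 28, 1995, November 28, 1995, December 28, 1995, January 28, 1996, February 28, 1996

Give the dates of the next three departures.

Gaps: 31, 30, 31, 31 days — not constant. Every event is on the 28th of the month.
Pattern: the 28th of each month.
Next: March 1996 → March 28, 1996.
Next: April 1996 → April 28, 1996.
Next: May 1996 → May 28, 1996.

March 28, 1996; April 28, 1996; May 28, 1996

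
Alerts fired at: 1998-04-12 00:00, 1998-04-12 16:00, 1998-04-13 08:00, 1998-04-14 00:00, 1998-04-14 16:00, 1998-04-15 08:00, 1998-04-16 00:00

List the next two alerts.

1998-04-16 16:00, 1998-04-17 08:00

Gaps: 16, 16, 16, 16, 16, 16 hours — each event is 16 hours after the previous one.
1998-04-16 00:00 + 16 h = 1998-04-16 16:00.
1998-04-16 16:00 + 16 h = 1998-04-17 08:00.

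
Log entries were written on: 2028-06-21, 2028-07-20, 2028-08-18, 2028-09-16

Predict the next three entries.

2028-10-15, 2028-11-13, 2028-12-12

Every event comes 29 days after the last (29, 29, 29).
2028-09-16 + 29 days = 2028-10-15.
2028-10-15 + 29 days = 2028-11-13.
2028-11-13 + 29 days = 2028-12-12.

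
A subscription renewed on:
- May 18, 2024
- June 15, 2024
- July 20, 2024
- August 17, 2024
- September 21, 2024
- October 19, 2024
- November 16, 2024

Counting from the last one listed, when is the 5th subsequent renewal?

April 19, 2025

All dates are Saturdays, 28, 35, 28, 35, 28, 28 days apart.
Specifically, the 3rd Saturday of each month.
December 2024 — 3rd Saturday is December 21, 2024.
January 2025 — 3rd Saturday is January 18, 2025.
3rd Saturday of February 2025: February 15, 2025.
3rd Saturday of March 2025: March 15, 2025.
April 2025 — 3rd Saturday is April 19, 2025.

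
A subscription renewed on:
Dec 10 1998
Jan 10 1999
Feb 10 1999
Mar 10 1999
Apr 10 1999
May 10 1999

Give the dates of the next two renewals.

Jun 10 1999, Jul 10 1999

Each date is the 10th; the gaps (31, 31, 28, 31, 30) track the month lengths.
The rule is the 10th of each month.
June 1999: Jun 10 1999.
Next: July 1999 → Jul 10 1999.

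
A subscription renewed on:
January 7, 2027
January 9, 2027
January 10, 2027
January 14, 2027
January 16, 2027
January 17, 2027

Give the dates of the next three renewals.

Gaps: 2, 1, 4, 2, 1 days — not constant, but cyclic with period 3.
The events fall on every Thursday, Saturday and Sunday.
The following Thursday is January 21, 2027.
The following Saturday is January 23, 2027.
The following Sunday is January 24, 2027.

January 21, 2027; January 23, 2027; January 24, 2027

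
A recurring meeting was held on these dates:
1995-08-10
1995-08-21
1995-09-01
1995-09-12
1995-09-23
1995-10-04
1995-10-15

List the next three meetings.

1995-10-26, 1995-11-06, 1995-11-17

The spacing is 11, 11, 11, 11, 11, 11 days — always 11 days.
1995-10-15 + 11 days = 1995-10-26.
1995-10-26 + 11 days = 1995-11-06.
1995-11-06 + 11 days = 1995-11-17.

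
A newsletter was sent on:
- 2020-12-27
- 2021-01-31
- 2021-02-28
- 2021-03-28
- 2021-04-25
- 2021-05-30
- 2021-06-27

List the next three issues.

2021-07-25, 2021-08-29, 2021-09-26

These are Sundays with 35, 28, 28, 28, 35, 28-day gaps.
Each is the final Sunday of its month — 2021-01-31 is past the 28th, so '4th Sunday' doesn't fit.
July 2021 ends with Sunday 2021-07-25.
August 2021 ends with Sunday 2021-08-29.
September 2021 ends with Sunday 2021-09-26.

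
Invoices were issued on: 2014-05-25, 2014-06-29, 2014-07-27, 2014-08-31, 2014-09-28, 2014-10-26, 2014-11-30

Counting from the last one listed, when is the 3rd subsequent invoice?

Every date is a Sunday; gaps 35, 28, 35, 28, 28, 35 days.
Each is the last Sunday of its month (at least one falls on the 29th or later, ruling out '4th Sunday').
Last Sunday of December 2014: 2014-12-28.
Last Sunday of January 2015: 2015-01-25.
Last Sunday of February 2015: 2015-02-22.

2015-02-22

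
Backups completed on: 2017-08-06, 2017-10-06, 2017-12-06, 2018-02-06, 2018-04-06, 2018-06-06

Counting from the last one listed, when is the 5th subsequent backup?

2019-04-06

The day-of-month is always 6 (61, 61, 62, 59, 61 days between events).
So this recurs on the 6th of every 2 months.
Next: August 2018 → 2018-08-06.
Next: October 2018 → 2018-10-06.
December 2018: 2018-12-06.
Next: February 2019 → 2019-02-06.
April 2019: 2019-04-06.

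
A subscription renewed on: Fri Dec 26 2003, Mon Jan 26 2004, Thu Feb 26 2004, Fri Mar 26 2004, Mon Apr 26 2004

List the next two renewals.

The day-of-month is always 26 (31, 31, 29, 31 days between events).
So this recurs on the 26th of each month.
May 2004: Wed May 26 2004.
June 2004: Sat Jun 26 2004.

Wed May 26 2004, Sat Jun 26 2004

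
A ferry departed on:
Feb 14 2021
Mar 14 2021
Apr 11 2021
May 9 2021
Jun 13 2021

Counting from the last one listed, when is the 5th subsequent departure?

Nov 14 2021

These are Sundays at 28- or 35-day spacing (28, 28, 28, 35).
The pattern: 2nd Sunday of the month.
2nd Sunday of July 2021: Jul 11 2021.
2nd Sunday of August 2021: Aug 8 2021.
2nd Sunday of September 2021: Sep 12 2021.
October 2021 — 2nd Sunday is Oct 10 2021.
November 2021 — 2nd Sunday is Nov 14 2021.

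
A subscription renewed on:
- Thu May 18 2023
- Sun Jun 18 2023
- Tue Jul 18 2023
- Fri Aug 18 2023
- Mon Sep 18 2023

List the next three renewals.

Wed Oct 18 2023, Sat Nov 18 2023, Mon Dec 18 2023

Each date is the 18th; the gaps (31, 30, 31, 31) track the month lengths.
The rule is the 18th of each month.
Next: October 2023 → Wed Oct 18 2023.
Next: November 2023 → Sat Nov 18 2023.
December 2023: Mon Dec 18 2023.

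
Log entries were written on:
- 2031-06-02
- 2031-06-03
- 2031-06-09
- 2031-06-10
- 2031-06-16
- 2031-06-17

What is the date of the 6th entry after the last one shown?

2031-07-08

The gap pattern 1, 6, 1, 6, 1 repeats every 2 events.
These are the Mondays and Tuesdays of each week.
The following Monday is 2031-06-23.
The following Tuesday is 2031-06-24.
The following Monday is 2031-06-30.
Next Tuesday: 2031-07-01.
Next Monday: 2031-07-07.
The following Tuesday is 2031-07-08.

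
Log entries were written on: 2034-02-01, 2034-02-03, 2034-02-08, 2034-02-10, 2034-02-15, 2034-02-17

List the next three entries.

The gap pattern 2, 5, 2, 5, 2 repeats every 2 events.
These are the Wednesdays and Fridays of each week.
Next Wednesday: 2034-02-22.
The following Friday is 2034-02-24.
The following Wednesday is 2034-03-01.

2034-02-22, 2034-02-24, 2034-03-01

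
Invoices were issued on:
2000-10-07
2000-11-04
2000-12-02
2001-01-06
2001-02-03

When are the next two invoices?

These are Saturdays at 28- or 35-day spacing (28, 28, 35, 28).
The pattern: 1st Saturday of the month.
March 2001 — 1st Saturday is 2001-03-03.
1st Saturday of April 2001: 2001-04-07.

2001-03-03, 2001-04-07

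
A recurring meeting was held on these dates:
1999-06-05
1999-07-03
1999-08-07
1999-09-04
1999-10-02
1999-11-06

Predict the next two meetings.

1999-12-04, 2000-01-01

Gaps: 28, 35, 28, 28, 35 days — a mix of 28 and 35. Every date is a Saturday.
Each is the 1st Saturday of its month.
December 1999 — 1st Saturday is 1999-12-04.
1st Saturday of January 2000: 2000-01-01.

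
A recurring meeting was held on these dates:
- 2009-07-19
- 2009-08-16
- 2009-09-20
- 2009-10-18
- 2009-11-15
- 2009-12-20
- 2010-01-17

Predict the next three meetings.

All dates are Sundays, 28, 35, 28, 28, 35, 28 days apart.
Specifically, the 3rd Sunday of each month.
3rd Sunday of February 2010: 2010-02-21.
March 2010 — 3rd Sunday is 2010-03-21.
April 2010 — 3rd Sunday is 2010-04-18.

2010-02-21, 2010-03-21, 2010-04-18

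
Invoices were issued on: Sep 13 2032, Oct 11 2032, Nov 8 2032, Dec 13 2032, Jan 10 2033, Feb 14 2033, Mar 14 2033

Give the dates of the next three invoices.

Apr 11 2033, May 9 2033, Jun 13 2033

All dates are Mondays, 28, 28, 35, 28, 35, 28 days apart.
Specifically, the 2nd Monday of each month.
April 2033 — 2nd Monday is Apr 11 2033.
2nd Monday of May 2033: May 9 2033.
2nd Monday of June 2033: Jun 13 2033.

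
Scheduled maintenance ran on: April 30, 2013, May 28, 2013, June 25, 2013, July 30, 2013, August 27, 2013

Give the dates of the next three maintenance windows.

September 24, 2013; October 29, 2013; November 26, 2013

These are Tuesdays with 28, 28, 35, 28-day gaps.
Each is the final Tuesday of its month — April 30, 2013 is past the 28th, so '4th Tuesday' doesn't fit.
September 2013 ends with Tuesday September 24, 2013.
Last Tuesday of October 2013: October 29, 2013.
Last Tuesday of November 2013: November 26, 2013.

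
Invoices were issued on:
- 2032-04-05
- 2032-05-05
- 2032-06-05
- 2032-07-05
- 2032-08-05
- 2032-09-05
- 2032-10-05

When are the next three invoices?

2032-11-05, 2032-12-05, 2033-01-05

The day-of-month is always 5 (30, 31, 30, 31, 31, 30 days between events).
So this recurs on the 5th of each month.
Next: November 2032 → 2032-11-05.
Next: December 2032 → 2032-12-05.
January 2033: 2033-01-05.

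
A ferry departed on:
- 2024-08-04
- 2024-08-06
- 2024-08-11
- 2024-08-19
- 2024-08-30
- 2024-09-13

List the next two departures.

The spacing grows by 3 each time: 2, 5, 8, 11, 14 days.
Next gap: 17 days. 2024-09-13 + 17 days = 2024-09-30.
Next gap: 20 days. 2024-09-30 + 20 days = 2024-10-20.

2024-09-30, 2024-10-20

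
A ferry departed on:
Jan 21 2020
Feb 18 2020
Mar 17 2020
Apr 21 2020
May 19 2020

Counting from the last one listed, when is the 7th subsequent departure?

All dates are Tuesdays, 28, 28, 35, 28 days apart.
Specifically, the 3rd Tuesday of each month.
June 2020 — 3rd Tuesday is Jun 16 2020.
3rd Tuesday of July 2020: Jul 21 2020.
August 2020 — 3rd Tuesday is Aug 18 2020.
September 2020 — 3rd Tuesday is Sep 15 2020.
October 2020 — 3rd Tuesday is Oct 20 2020.
November 2020 — 3rd Tuesday is Nov 17 2020.
3rd Tuesday of December 2020: Dec 15 2020.

Dec 15 2020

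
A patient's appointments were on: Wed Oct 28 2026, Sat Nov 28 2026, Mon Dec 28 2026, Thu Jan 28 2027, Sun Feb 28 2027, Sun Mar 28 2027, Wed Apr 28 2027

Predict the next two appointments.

The day-of-month is always 28 (31, 30, 31, 31, 28, 31 days between events).
So this recurs on the 28th of each month.
May 2027: Fri May 28 2027.
June 2027: Mon Jun 28 2027.

Fri May 28 2027, Mon Jun 28 2027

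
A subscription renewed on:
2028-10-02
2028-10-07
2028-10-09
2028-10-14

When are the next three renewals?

2028-10-16, 2028-10-21, 2028-10-23

Gaps: 5, 2, 5 days — not constant, but cyclic with period 2.
The events fall on every Monday and Saturday.
Next Monday: 2028-10-16.
The following Saturday is 2028-10-21.
The following Monday is 2028-10-23.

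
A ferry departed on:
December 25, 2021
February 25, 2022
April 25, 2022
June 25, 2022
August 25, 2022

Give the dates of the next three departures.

October 25, 2022; December 25, 2022; February 25, 2023

Gaps: 62, 59, 61, 61 days — not constant. Every event is on the 25th of the month.
Pattern: the 25th of every 2 months.
October 2022: October 25, 2022.
December 2022: December 25, 2022.
February 2023: February 25, 2023.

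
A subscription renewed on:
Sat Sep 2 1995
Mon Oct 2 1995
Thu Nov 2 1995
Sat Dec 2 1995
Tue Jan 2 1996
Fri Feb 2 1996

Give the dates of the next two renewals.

The day-of-month is always 2 (30, 31, 30, 31, 31 days between events).
So this recurs on the 2nd of each month.
March 1996: Sat Mar 2 1996.
April 1996: Tue Apr 2 1996.

Sat Mar 2 1996, Tue Apr 2 1996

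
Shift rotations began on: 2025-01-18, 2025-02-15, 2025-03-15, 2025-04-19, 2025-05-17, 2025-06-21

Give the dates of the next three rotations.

Gaps: 28, 28, 35, 28, 35 days — a mix of 28 and 35. Every date is a Saturday.
Each is the 3rd Saturday of its month.
July 2025 — 3rd Saturday is 2025-07-19.
3rd Saturday of August 2025: 2025-08-16.
September 2025 — 3rd Saturday is 2025-09-20.

2025-07-19, 2025-08-16, 2025-09-20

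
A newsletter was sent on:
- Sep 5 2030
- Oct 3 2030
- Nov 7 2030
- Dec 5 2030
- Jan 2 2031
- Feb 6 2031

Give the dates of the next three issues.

Gaps: 28, 35, 28, 28, 35 days — a mix of 28 and 35. Every date is a Thursday.
Each is the 1st Thursday of its month.
March 2031 — 1st Thursday is Mar 6 2031.
April 2031 — 1st Thursday is Apr 3 2031.
1st Thursday of May 2031: May 1 2031.

Mar 6 2031, Apr 3 2031, May 1 2031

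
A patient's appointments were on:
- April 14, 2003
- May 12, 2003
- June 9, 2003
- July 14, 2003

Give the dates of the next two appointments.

All dates are Mondays, 28, 28, 35 days apart.
Specifically, the 2nd Monday of each month.
August 2003 — 2nd Monday is August 11, 2003.
September 2003 — 2nd Monday is September 8, 2003.

August 11, 2003; September 8, 2003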